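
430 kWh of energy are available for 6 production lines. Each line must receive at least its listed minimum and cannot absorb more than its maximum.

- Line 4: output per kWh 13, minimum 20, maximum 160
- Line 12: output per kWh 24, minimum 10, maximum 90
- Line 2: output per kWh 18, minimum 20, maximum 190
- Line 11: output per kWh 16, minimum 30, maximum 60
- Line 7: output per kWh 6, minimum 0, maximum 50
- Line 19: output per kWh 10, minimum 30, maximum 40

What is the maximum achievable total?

7620

Meeting every minimum uses 20+10+20+30+0+30 = 110 kWh, leaving 320.
Highest output per kWh first: Line 12 24 > Line 2 18 > Line 11 16 > Line 4 13 > Line 19 10 > Line 7 6.
Give Line 12 80 more to hit its cap of 90 → 240 left.
Give Line 2 170 more to hit its cap of 190 → 70 left.
Line 11 takes 30 more to reach its cap of 60 → 40 left.
Line 4: +40 (room for 140) → 60. Pool exhausted.
Total = 13×60 + 24×90 + 18×190 + 16×60 + 10×30 = 7620.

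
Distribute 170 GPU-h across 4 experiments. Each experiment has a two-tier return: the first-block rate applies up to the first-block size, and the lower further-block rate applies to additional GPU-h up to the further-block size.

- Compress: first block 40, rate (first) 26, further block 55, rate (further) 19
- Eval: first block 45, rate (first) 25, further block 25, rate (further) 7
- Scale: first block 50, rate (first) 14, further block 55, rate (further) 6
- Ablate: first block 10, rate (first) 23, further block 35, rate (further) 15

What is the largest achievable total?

3740

Rank every tier by rate: Compress/first 26 > Eval/first 25 > Ablate/first 23 > Compress/second 19 > Ablate/second 15 > Scale/first 14 > Eval/second 7 > Scale/second 6.
Compress/first (26): +40 — 130 left.
Fill Eval first block (45 at 25) — 85 left.
Ablate/first (23): +10 — 75 left.
Compress/second (19): +55 — 20 left.
20 remain; put them into Ablate second at 15.
Total = 26×40 + 25×45 + 23×10 + 19×55 + 15×20 = 3740.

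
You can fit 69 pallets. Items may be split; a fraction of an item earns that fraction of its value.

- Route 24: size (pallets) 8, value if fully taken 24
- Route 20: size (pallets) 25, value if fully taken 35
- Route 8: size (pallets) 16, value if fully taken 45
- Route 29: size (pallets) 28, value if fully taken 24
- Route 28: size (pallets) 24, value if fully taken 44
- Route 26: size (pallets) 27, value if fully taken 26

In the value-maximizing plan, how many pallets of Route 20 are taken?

Sort by value density: Route 24 24/8≈3, Route 8 45/16≈2.81, Route 28 44/24≈1.83, Route 20 35/25≈1.4, Route 26 26/27≈0.963, Route 29 24/28≈0.857.
Route 24: take in full, 8 pallets for value 24 → 61 left.
Take all of Route 8 (16 pallets, value 45) → 45 pallets left.
All 24 pallets of Route 28 fit (value 44) → 21 remain.
Fill the last 21 pallets with part of Route 20: 21/25 of it earns 29.4.

21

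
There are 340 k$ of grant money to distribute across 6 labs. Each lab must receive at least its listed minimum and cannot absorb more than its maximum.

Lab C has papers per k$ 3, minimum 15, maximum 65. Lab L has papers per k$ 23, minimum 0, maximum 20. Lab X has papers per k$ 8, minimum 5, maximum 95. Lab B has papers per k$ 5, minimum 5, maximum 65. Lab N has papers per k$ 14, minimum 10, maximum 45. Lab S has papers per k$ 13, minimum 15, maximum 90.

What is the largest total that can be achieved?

Meeting every minimum uses 15+0+5+5+10+15 = 50 k$, leaving 290.
Order the labs by papers per k$: Lab L 23 > Lab N 14 > Lab S 13 > Lab X 8 > Lab B 5 > Lab C 3.
Lab L: +20 to 20 (cap) — 270 left.
Give Lab N 35 more to hit its cap of 45 — 235 left.
Give Lab S 75 more to hit its cap of 90 — 160 left.
Lab X takes 90 more to reach its cap of 95 — 70 left.
Lab B takes 60 more to reach its cap of 65 — 10 left.
Lab C has room for 50 more but only 10 remain, so it gets 25.
Total = 3×25 + 23×20 + 8×95 + 5×65 + 14×45 + 13×90 = 3420.

3420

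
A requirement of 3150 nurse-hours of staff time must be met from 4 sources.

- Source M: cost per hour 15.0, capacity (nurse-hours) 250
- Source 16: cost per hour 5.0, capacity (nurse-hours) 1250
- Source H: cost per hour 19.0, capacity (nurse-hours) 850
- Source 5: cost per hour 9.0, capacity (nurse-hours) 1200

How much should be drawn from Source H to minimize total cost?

450

Fill from the cheapest source first.
Source 16 (5.0): use full 1250 — 1900 nurse-hours to go.
Source 5 at 9.0: take all 1200 nurse-hours — 700 still needed.
Source M (15.0): use full 250 — 450 nurse-hours to go.
Source H (19.0): take the remaining 450 — done.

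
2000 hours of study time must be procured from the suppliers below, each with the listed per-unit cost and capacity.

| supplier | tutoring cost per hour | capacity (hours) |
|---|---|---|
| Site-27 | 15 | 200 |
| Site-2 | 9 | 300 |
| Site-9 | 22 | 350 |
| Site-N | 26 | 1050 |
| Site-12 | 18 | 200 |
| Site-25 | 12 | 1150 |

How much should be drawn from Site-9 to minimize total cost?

150

Fill from the cheapest supplier first.
Site-2 at 9: take all 300 hours — 1700 still needed.
Site-25 (12): use full 1150 — 550 hours to go.
Site-27 (15): use full 200 — 350 hours to go.
Site-12 at 18: take all 200 hours — 150 still needed.
Site-9 at 22: take 150 of its 350 — requirement met.
Site-N: unused.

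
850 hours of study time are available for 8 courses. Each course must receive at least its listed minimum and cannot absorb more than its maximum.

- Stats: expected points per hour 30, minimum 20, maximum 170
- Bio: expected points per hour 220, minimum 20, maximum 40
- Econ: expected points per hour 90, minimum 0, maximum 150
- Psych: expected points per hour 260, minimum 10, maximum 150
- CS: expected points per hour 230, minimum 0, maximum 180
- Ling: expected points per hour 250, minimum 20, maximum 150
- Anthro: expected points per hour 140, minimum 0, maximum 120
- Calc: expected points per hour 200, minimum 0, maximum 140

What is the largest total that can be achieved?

176600

Meeting every minimum uses 20+20+0+10+0+20+0+0 = 70 hours, leaving 780.
Order the courses by expected points per hour: Psych 260 > Ling 250 > CS 230 > Bio 220 > Calc 200 > Anthro 140 > Econ 90 > Stats 30.
Psych takes 140 more to reach its cap of 150 → 640 left.
Ling: +130 to 150 (cap) → 510 left.
Give CS 180 more to hit its cap of 180 → 330 left.
Give Bio 20 more to hit its cap of 40 → 310 left.
Give Calc 140 more to hit its cap of 140 → 170 left.
Anthro takes 120 more to reach its cap of 120 → 50 left.
Econ: +50 (room for 150) → 50. Pool exhausted.
Total = 30×20 + 220×40 + 90×50 + 260×150 + 230×180 + 250×150 + 140×120 + 200×140 = 176600.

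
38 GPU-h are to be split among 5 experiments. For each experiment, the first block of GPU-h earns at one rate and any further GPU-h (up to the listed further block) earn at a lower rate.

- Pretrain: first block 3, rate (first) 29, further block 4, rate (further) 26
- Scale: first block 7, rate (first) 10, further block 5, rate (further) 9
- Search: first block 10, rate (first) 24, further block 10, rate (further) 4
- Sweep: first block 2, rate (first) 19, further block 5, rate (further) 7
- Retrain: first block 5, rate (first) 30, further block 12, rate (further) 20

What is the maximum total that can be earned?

879

Treat each block as its own option and order by rate: Retrain/T1 30 > Pretrain/T1 29 > Pretrain/T2 26 > Search/T1 24 > Retrain/T2 20 > Sweep/T1 19 > Scale/T1 10 > Scale/T2 9 > Sweep/T2 7 > Search/T2 4.
Retrain/T1 (30): +5 — 33 left.
Pretrain/T1 (29): +3 — 30 left.
Fill Pretrain T2 block (4 at 26) — 26 left.
Fill Search T1 block (10 at 24) — 16 left.
Retrain/T2 (20): +12 — 4 left.
Sweep/T1 (19): +2 — 2 left.
Scale/T1: +2 of 7 at 10; pool empty.
Total = 30×5 + 29×3 + 26×4 + 24×10 + 20×12 + 19×2 + 10×2 = 879.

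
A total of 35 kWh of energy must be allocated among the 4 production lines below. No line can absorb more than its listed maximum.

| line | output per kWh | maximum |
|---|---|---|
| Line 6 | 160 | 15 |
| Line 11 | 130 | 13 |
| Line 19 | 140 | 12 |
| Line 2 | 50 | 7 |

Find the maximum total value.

Order the production lines by output per kWh: Line 6 160 > Line 19 140 > Line 11 130 > Line 2 50.
Line 6 takes 15 to reach its cap of 15 → 20 left.
Give Line 19 12 to hit its cap of 12 → 8 left.
Line 11 has room for 13 but only 8 remain, so it gets 8.
Total = 160×15 + 130×8 + 140×12 = 5120.

5120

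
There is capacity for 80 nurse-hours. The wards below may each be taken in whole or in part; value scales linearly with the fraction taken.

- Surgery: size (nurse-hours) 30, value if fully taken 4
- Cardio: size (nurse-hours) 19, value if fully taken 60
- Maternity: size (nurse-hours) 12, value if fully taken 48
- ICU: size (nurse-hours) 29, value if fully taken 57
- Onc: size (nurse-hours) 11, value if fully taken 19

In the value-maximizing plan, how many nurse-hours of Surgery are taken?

Best value per unit of size first: Maternity 48/12≈4, Cardio 60/19≈3.16, ICU 57/29≈1.97, Onc 19/11≈1.73, Surgery 4/30≈0.133.
Take all of Maternity (12 nurse-hours, value 48) → 68 nurse-hours left.
Cardio: take in full, 19 nurse-hours for value 60 → 49 left.
ICU: take in full, 29 nurse-hours for value 57 → 20 left.
Onc: take in full, 11 nurse-hours for value 19 → 9 left.
Only 9 nurse-hours remain; take 9/30 of Surgery for value 4×9/30 = 1.2.

9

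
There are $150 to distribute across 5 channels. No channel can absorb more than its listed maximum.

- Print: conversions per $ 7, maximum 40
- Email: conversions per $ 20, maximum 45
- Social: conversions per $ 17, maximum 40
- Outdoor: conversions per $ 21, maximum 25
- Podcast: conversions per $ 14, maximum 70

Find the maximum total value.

2665

Order the channels by conversions per $: Outdoor 21 > Email 20 > Social 17 > Podcast 14 > Print 7.
Outdoor: +25 to 25 (cap) → 125 left.
Email takes 45 to reach its cap of 45 → 80 left.
Give Social 40 to hit its cap of 40 → 40 left.
Podcast has room for 70 but only 40 remain, so it gets 40.
Total = 20×45 + 17×40 + 21×25 + 14×40 = 2665.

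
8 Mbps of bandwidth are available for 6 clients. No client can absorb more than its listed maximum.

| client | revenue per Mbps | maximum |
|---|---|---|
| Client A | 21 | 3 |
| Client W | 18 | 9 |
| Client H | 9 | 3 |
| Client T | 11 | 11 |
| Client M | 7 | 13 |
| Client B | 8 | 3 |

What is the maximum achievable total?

153

Rank by revenue per Mbps: Client A 21 > Client W 18 > Client T 11 > Client H 9 > Client B 8 > Client M 7.
Client A: +3 to 3 (cap) → 5 left.
Client W has room for 9 but only 5 remain, so it gets 5.
Total = 21×3 + 18×5 = 153.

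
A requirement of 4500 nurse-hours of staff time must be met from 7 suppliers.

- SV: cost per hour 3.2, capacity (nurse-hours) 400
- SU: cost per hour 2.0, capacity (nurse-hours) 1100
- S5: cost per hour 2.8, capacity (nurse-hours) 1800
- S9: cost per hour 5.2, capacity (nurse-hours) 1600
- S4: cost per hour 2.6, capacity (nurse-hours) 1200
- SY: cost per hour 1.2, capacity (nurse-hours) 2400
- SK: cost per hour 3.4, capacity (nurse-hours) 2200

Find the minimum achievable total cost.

7680

Fill from the cheapest supplier first.
Take 2400 from SY at 1.2 → need 2100 more.
Take 1100 from SU at 2.0 → need 1000 more.
S4 (2.6): take the remaining 1000 → done.
S5, SV, SK, S9: unused.
Cost = 2400×1.2 + 1100×2.0 + 1000×2.6 = 7680.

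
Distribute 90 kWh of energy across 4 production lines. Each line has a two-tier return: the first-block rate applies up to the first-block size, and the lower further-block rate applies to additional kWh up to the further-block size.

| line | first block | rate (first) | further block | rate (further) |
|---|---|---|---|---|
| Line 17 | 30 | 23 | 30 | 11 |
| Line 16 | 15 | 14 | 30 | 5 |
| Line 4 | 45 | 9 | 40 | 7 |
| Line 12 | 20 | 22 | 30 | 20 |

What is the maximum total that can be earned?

1870

Order all 8 blocks by rate: Line 17/T1 23 > Line 12/T1 22 > Line 12/T2 20 > Line 16/T1 14 > Line 17/T2 11 > Line 4/T1 9 > Line 4/T2 7 > Line 16/T2 5.
Line 17 T1 at 23: fill all 30 → 60 left.
Fill Line 12 T1 block (20 at 22) → 40 left.
Line 12/T2 (20): +30 → 10 left.
Line 16/T1: +10 of 15 at 14; pool empty.
Total = 23×30 + 22×20 + 20×30 + 14×10 = 1870.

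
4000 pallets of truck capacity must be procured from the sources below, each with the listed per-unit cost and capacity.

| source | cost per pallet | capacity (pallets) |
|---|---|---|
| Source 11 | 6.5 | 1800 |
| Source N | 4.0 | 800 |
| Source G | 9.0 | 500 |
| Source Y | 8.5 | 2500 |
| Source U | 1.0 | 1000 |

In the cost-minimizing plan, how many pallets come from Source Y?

400

Fill from the cheapest source first.
Take 1000 from Source U at 1.0 — need 3000 more.
Take 800 from Source N at 4.0 — need 2200 more.
Source 11 (6.5): use full 1800 — 400 pallets to go.
Source Y at 8.5: take 400 of its 2500 — requirement met.
Source G: unused.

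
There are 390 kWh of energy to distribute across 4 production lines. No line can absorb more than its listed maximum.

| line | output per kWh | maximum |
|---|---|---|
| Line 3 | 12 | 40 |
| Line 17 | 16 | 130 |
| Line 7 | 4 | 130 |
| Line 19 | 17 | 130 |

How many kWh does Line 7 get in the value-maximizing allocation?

Rank by output per kWh: Line 19 17 > Line 17 16 > Line 3 12 > Line 7 4.
Give Line 19 130 to hit its cap of 130 → 260 left.
Line 17 takes 130 to reach its cap of 130 → 130 left.
Line 3 takes 40 to reach its cap of 40 → 90 left.
Line 7 has room for 130 but only 90 remain, so it gets 90.

90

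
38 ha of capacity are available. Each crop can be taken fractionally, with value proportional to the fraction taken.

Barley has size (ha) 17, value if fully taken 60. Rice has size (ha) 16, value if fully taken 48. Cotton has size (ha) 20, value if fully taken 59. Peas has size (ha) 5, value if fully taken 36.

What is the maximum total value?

Sort by value density: Peas 36/5≈7.2, Barley 60/17≈3.53, Rice 48/16≈3, Cotton 59/20≈2.95.
Take all of Peas (5 ha, value 36) ; 33 ha left.
All 17 ha of Barley fit (value 60) ; 16 remain.
Take all of Rice (16 ha, value 48) ; 0 ha left.
Total value = 144.

144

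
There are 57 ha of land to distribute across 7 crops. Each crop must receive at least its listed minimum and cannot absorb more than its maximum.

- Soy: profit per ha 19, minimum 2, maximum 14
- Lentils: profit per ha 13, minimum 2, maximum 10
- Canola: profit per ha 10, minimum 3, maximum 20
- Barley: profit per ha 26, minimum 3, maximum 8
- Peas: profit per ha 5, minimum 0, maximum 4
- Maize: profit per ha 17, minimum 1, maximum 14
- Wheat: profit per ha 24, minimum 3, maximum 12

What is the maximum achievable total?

Meeting every minimum uses 2+2+3+3+0+1+3 = 14 ha, leaving 43.
Highest profit per ha first: Barley 26 > Wheat 24 > Soy 19 > Maize 17 > Lentils 13 > Canola 10 > Peas 5.
Give Barley 5 more to hit its cap of 8 ; 38 left.
Wheat: +9 to 12 (cap) ; 29 left.
Soy takes 12 more to reach its cap of 14 ; 17 left.
Give Maize 13 more to hit its cap of 14 ; 4 left.
Lentils: +4 (room for 8) → 6. Pool exhausted.
Total = 19×14 + 13×6 + 10×3 + 26×8 + 17×14 + 24×12 = 1108.

1108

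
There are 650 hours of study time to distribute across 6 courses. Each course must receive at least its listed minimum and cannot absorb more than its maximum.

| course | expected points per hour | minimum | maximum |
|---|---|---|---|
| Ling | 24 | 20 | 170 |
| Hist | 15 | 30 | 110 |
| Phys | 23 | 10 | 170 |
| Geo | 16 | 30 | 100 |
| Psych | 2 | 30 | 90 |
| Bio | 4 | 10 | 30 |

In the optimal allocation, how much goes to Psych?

Meeting every minimum uses 20+30+10+30+30+10 = 130 hours, leaving 520.
Highest expected points per hour first: Ling 24 > Phys 23 > Geo 16 > Hist 15 > Bio 4 > Psych 2.
Give Ling 150 more to hit its cap of 170 → 370 left.
Phys: +160 to 170 (cap) → 210 left.
Geo: +70 to 100 (cap) → 140 left.
Give Hist 80 more to hit its cap of 110 → 60 left.
Bio takes 20 more to reach its cap of 30 → 40 left.
Psych: +40 (room for 60) → 70. Pool exhausted.

70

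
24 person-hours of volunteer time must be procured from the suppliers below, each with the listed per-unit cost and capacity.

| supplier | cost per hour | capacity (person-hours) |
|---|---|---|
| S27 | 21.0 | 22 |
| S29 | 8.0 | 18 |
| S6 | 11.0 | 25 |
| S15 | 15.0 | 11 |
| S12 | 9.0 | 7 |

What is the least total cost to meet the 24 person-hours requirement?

198

Use suppliers in increasing cost order.
Take 18 from S29 at 8.0 — need 6 more.
S12 at 9.0: take 6 of its 7 — requirement met.
S6, S15, S27: unused.
Cost = 18×8.0 + 6×9.0 = 198.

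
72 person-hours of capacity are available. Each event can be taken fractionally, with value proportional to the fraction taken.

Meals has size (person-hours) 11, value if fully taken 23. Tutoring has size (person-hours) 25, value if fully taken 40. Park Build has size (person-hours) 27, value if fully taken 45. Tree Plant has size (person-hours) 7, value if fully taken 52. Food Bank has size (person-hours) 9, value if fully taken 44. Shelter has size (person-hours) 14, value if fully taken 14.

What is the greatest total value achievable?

192.8

Sort by value density: Tree Plant 52/7≈7.43, Food Bank 44/9≈4.89, Meals 23/11≈2.09, Park Build 45/27≈1.67, Tutoring 40/25≈1.6, Shelter 14/14≈1.
Take all of Tree Plant (7 person-hours, value 52) ; 65 person-hours left.
Take all of Food Bank (9 person-hours, value 44) ; 56 person-hours left.
Take all of Meals (11 person-hours, value 23) ; 45 person-hours left.
Take all of Park Build (27 person-hours, value 45) ; 18 person-hours left.
18 person-hours left: a 18/25 share of Tutoring gives 40×18/25 = 28.8.
Total value = 192.8.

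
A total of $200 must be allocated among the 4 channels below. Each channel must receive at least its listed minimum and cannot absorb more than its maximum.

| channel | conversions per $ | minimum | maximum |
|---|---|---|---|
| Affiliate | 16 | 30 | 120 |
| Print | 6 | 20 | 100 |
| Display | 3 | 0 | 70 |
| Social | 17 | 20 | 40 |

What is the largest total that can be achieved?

2840

Meeting every minimum uses 30+20+0+20 = 70 $, leaving 130.
Order the channels by conversions per $: Social 17 > Affiliate 16 > Print 6 > Display 3.
Social: +20 to 40 (cap) → 110 left.
Affiliate takes 90 more to reach its cap of 120 → 20 left.
Print: +20 (room for 80) → 40. Pool exhausted.
Total = 16×120 + 6×40 + 17×40 = 2840.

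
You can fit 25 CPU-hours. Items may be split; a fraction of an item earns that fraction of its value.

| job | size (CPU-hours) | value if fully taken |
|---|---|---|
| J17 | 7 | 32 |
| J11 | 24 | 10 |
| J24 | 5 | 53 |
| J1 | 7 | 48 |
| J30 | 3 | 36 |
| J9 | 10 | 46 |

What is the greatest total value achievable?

Sort by value density: J30 36/3≈12, J24 53/5≈10.6, J1 48/7≈6.86, J9 46/10≈4.6, J17 32/7≈4.57, J11 10/24≈0.417.
J30: take in full, 3 CPU-hours for value 36 — 22 left.
All 5 CPU-hours of J24 fit (value 53) — 17 remain.
J1: take in full, 7 CPU-hours for value 48 — 10 left.
All 10 CPU-hours of J9 fit (value 46) — 0 remain.
Total value = 183.

183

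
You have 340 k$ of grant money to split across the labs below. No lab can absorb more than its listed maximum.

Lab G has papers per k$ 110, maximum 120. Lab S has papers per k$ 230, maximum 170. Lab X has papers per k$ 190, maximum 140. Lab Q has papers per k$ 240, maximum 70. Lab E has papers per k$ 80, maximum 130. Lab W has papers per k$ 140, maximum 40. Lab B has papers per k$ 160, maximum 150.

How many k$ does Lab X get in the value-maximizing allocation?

Order the labs by papers per k$: Lab Q 240 > Lab S 230 > Lab X 190 > Lab B 160 > Lab W 140 > Lab G 110 > Lab E 80.
Lab Q: +70 to 70 (cap) ; 270 left.
Give Lab S 170 to hit its cap of 170 ; 100 left.
Lab X has room for 140 but only 100 remain, so it gets 100.

100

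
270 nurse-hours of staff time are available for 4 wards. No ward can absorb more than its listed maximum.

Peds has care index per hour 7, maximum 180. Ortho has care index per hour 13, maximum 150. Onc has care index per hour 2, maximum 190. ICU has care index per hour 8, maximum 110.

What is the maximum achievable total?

Order the wards by care index per hour: Ortho 13 > ICU 8 > Peds 7 > Onc 2.
Give Ortho 150 to hit its cap of 150 → 120 left.
ICU takes 110 to reach its cap of 110 → 10 left.
Only 10 left; Peds takes them to reach 10.
Total = 7×10 + 13×150 + 8×110 = 2900.

2900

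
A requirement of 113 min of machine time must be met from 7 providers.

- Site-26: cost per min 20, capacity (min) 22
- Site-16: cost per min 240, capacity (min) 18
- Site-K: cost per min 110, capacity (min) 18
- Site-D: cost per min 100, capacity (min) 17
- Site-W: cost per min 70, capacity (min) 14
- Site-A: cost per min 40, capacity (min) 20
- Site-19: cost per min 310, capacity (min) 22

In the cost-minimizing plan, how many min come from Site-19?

Use providers in increasing cost order.
Site-26 at 20: take all 22 min — 91 still needed.
Take 20 from Site-A at 40 — need 71 more.
Take 14 from Site-W at 70 — need 57 more.
Site-D at 100: take all 17 min — 40 still needed.
Take 18 from Site-K at 110 — need 22 more.
Site-16 at 240: take all 18 min — 4 still needed.
Site-19 at 310: take 4 of its 22 — requirement met.

4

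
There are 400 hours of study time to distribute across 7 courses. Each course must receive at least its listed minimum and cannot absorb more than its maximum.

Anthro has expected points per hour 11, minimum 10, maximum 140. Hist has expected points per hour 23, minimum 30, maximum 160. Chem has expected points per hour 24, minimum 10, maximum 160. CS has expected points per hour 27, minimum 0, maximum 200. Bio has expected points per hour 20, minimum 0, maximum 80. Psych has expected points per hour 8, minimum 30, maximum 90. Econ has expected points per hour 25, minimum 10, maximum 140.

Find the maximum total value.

9680

Meeting every minimum uses 10+30+10+0+0+30+10 = 90 hours, leaving 310.
Order the courses by expected points per hour: CS 27 > Econ 25 > Chem 24 > Hist 23 > Bio 20 > Anthro 11 > Psych 8.
Give CS 200 more to hit its cap of 200 ; 110 left.
Only 110 left; Econ takes them to reach 120.
Total = 11×10 + 23×30 + 24×10 + 27×200 + 8×30 + 25×120 = 9680.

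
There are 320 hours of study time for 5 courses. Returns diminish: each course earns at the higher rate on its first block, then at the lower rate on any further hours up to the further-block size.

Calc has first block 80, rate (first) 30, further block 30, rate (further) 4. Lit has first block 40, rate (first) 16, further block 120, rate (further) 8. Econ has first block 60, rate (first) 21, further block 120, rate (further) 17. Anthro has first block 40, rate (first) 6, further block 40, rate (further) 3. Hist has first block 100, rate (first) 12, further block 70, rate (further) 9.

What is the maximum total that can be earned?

6580

Order all 10 blocks by rate: Calc/first 30 > Econ/first 21 > Econ/second 17 > Lit/first 16 > Hist/first 12 > Hist/second 9 > Lit/second 8 > Anthro/first 6 > Calc/second 4 > Anthro/second 3.
Calc/first (30): +80 ; 240 left.
Econ/first (21): +60 ; 180 left.
Econ/second (17): +120 ; 60 left.
Lit first at 16: fill all 40 ; 20 left.
Hist/first: +20 of 100 at 12; pool empty.
Total = 30×80 + 21×60 + 17×120 + 16×40 + 12×20 = 6580.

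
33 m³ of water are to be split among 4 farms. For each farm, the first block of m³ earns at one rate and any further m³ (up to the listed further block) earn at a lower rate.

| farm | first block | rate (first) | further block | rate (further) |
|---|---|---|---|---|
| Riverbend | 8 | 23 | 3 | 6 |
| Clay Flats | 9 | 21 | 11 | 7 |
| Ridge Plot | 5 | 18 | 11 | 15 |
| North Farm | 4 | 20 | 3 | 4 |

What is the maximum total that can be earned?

Order all 8 blocks by rate: Riverbend/tier1 23 > Clay Flats/tier1 21 > North Farm/tier1 20 > Ridge Plot/tier1 18 > Ridge Plot/tier2 15 > Clay Flats/tier2 7 > Riverbend/tier2 6 > North Farm/tier2 4.
Riverbend tier1 at 23: fill all 8 — 25 left.
Fill Clay Flats tier1 block (9 at 21) — 16 left.
North Farm tier1 at 20: fill all 4 — 12 left.
Ridge Plot tier1 at 18: fill all 5 — 7 left.
Ridge Plot/tier2: +7 of 11 at 15; pool empty.
Total = 23×8 + 21×9 + 20×4 + 18×5 + 15×7 = 648.

648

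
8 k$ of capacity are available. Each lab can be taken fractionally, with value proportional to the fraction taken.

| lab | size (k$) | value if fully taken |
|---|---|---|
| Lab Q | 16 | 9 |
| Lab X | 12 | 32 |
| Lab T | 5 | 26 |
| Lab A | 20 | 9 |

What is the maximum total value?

34

Rank by value-to-size ratio: Lab T 26/5≈5.2, Lab X 32/12≈2.67, Lab Q 9/16≈0.562, Lab A 9/20≈0.45.
All 5 k$ of Lab T fit (value 26) ; 3 remain.
3 k$ left: a 3/12 share of Lab X gives 32×3/12 = 8.
Total value = 34.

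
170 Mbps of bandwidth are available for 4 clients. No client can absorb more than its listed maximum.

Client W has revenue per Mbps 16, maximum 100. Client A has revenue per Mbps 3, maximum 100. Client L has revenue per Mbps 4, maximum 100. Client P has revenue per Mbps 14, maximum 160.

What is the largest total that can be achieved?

2580

Rank by revenue per Mbps: Client W 16 > Client P 14 > Client L 4 > Client A 3.
Client W takes 100 to reach its cap of 100 — 70 left.
Only 70 left; Client P takes them to reach 70.
Total = 16×100 + 14×70 = 2580.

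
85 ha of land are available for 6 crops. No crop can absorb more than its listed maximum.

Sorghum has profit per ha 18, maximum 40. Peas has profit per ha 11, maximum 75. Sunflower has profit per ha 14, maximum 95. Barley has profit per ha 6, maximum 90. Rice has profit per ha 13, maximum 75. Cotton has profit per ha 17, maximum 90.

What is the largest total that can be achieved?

1485

Highest profit per ha first: Sorghum 18 > Cotton 17 > Sunflower 14 > Rice 13 > Peas 11 > Barley 6.
Give Sorghum 40 to hit its cap of 40 ; 45 left.
Cotton: +45 (room for 90) → 45. Pool exhausted.
Total = 18×40 + 17×45 = 1485.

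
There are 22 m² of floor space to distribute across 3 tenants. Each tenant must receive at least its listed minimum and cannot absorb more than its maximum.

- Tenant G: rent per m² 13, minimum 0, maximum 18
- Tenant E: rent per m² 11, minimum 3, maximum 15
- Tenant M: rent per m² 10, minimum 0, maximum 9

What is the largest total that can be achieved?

Meeting every minimum uses 0+3+0 = 3 m², leaving 19.
Order the tenants by rent per m²: Tenant G 13 > Tenant E 11 > Tenant M 10.
Tenant G takes 18 more to reach its cap of 18 ; 1 left.
Tenant E: +1 (room for 12) → 4. Pool exhausted.
Total = 13×18 + 11×4 = 278.

278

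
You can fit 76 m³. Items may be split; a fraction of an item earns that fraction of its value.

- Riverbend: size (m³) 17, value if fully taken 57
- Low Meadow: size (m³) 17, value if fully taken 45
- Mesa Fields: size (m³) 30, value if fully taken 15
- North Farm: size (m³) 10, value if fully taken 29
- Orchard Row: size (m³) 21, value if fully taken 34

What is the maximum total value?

170.5

Rank by value-to-size ratio: Riverbend 57/17≈3.35, North Farm 29/10≈2.9, Low Meadow 45/17≈2.65, Orchard Row 34/21≈1.62, Mesa Fields 15/30≈0.5.
Take all of Riverbend (17 m³, value 57) → 59 m³ left.
North Farm: take in full, 10 m³ for value 29 → 49 left.
All 17 m³ of Low Meadow fit (value 45) → 32 remain.
Orchard Row: take in full, 21 m³ for value 34 → 11 left.
Fill the last 11 m³ with part of Mesa Fields: 11/30 of it earns 5.5.
Total value = 170.5.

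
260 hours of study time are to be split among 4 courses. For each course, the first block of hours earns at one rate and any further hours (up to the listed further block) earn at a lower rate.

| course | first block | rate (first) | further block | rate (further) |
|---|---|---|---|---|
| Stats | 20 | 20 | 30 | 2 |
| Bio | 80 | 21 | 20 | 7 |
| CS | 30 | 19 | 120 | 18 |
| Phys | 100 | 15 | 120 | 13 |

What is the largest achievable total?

4960

Treat each block as its own option and order by rate: Bio/first 21 > Stats/first 20 > CS/first 19 > CS/second 18 > Phys/first 15 > Phys/second 13 > Bio/second 7 > Stats/second 2.
Bio first at 21: fill all 80 → 180 left.
Fill Stats first block (20 at 20) → 160 left.
CS/first (19): +30 → 130 left.
CS/second (18): +120 → 10 left.
10 remain; put them into Phys first at 15.
Total = 21×80 + 20×20 + 19×30 + 18×120 + 15×10 = 4960.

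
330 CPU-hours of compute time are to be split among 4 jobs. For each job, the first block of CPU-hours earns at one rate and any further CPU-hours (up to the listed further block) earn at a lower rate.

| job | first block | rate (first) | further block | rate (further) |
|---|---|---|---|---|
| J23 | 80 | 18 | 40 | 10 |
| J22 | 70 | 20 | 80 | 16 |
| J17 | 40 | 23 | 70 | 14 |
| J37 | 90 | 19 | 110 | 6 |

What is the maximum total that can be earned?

Order all 8 blocks by rate: J17/first 23 > J22/first 20 > J37/first 19 > J23/first 18 > J22/second 16 > J17/second 14 > J23/second 10 > J37/second 6.
J17/first (23): +40 ; 290 left.
Fill J22 first block (70 at 20) ; 220 left.
J37 first at 19: fill all 90 ; 130 left.
J23 first at 18: fill all 80 ; 50 left.
J22/second: +50 of 80 at 16; pool empty.
Total = 23×40 + 20×70 + 19×90 + 18×80 + 16×50 = 6270.

6270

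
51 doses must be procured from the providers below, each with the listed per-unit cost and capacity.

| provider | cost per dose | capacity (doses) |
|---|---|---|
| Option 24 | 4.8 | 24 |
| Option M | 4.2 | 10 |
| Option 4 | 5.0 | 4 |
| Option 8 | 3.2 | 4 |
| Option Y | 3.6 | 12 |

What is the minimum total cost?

Use providers in increasing cost order.
Take 4 from Option 8 at 3.2 — need 47 more.
Take 12 from Option Y at 3.6 — need 35 more.
Option M (4.2): use full 10 — 25 doses to go.
Take 24 from Option 24 at 4.8 — need 1 more.
Option 4 at 5.0: take 1 of its 4 — requirement met.
Cost = 4×3.2 + 12×3.6 + 10×4.2 + 24×4.8 + 1×5.0 = 218.2.

218.2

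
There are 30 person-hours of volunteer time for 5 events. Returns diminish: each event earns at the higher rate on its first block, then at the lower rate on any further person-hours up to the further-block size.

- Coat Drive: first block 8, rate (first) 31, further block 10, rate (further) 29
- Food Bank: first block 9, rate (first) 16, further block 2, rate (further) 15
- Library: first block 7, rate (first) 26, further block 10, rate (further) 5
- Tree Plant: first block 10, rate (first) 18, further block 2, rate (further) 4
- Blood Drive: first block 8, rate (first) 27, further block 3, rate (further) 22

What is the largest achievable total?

Rank every tier by rate: Coat Drive/T1 31 > Coat Drive/T2 29 > Blood Drive/T1 27 > Library/T1 26 > Blood Drive/T2 22 > Tree Plant/T1 18 > Food Bank/T1 16 > Food Bank/T2 15 > Library/T2 5 > Tree Plant/T2 4.
Coat Drive T1 at 31: fill all 8 → 22 left.
Coat Drive T2 at 29: fill all 10 → 12 left.
Blood Drive/T1 (27): +8 → 4 left.
Library T1 at 26: only 4 left, fill 4.
Total = 31×8 + 29×10 + 27×8 + 26×4 = 858.

858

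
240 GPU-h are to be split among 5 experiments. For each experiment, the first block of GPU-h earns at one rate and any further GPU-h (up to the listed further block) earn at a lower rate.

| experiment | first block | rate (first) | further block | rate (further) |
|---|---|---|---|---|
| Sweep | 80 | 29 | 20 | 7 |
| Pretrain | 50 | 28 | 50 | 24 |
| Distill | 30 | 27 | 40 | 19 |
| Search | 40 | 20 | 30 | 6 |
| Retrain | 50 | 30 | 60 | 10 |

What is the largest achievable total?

Rank every tier by rate: Retrain/tier1 30 > Sweep/tier1 29 > Pretrain/tier1 28 > Distill/tier1 27 > Pretrain/tier2 24 > Search/tier1 20 > Distill/tier2 19 > Retrain/tier2 10 > Sweep/tier2 7 > Search/tier2 6.
Retrain tier1 at 30: fill all 50 ; 190 left.
Fill Sweep tier1 block (80 at 29) ; 110 left.
Pretrain tier1 at 28: fill all 50 ; 60 left.
Fill Distill tier1 block (30 at 27) ; 30 left.
30 remain; put them into Pretrain tier2 at 24.
Total = 30×50 + 29×80 + 28×50 + 27×30 + 24×30 = 6750.

6750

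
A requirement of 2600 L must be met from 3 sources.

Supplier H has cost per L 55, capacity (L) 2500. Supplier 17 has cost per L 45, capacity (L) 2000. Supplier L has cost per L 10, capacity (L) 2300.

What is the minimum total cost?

Cheapest first:
Supplier L at 10: take all 2300 L → 300 still needed.
Take 300 from Supplier 17 at 45 to finish.
Supplier H: unused.
Cost = 2300×10 + 300×45 = 36500.

36500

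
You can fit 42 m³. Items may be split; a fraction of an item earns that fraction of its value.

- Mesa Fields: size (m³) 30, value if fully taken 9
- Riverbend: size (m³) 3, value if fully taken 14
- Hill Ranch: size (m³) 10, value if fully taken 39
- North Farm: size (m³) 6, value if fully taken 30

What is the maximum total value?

Best value per unit of size first: North Farm 30/6≈5, Riverbend 14/3≈4.67, Hill Ranch 39/10≈3.9, Mesa Fields 9/30≈0.3.
All 6 m³ of North Farm fit (value 30) ; 36 remain.
All 3 m³ of Riverbend fit (value 14) ; 33 remain.
Hill Ranch: take in full, 10 m³ for value 39 ; 23 left.
23 m³ left: a 23/30 share of Mesa Fields gives 9×23/30 = 6.9.
Total value = 89.9.

89.9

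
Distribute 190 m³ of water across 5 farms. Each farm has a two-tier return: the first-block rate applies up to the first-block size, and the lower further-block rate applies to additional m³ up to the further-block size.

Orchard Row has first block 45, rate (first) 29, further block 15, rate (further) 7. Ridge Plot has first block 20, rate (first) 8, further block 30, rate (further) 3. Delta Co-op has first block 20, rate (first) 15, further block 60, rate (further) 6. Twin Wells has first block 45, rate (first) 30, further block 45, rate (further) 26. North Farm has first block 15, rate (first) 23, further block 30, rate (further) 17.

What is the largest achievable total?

Order all 10 blocks by rate: Twin Wells/T1 30 > Orchard Row/T1 29 > Twin Wells/T2 26 > North Farm/T1 23 > North Farm/T2 17 > Delta Co-op/T1 15 > Ridge Plot/T1 8 > Orchard Row/T2 7 > Delta Co-op/T2 6 > Ridge Plot/T2 3.
Twin Wells T1 at 30: fill all 45 → 145 left.
Orchard Row T1 at 29: fill all 45 → 100 left.
Twin Wells T2 at 26: fill all 45 → 55 left.
North Farm/T1 (23): +15 → 40 left.
North Farm T2 at 17: fill all 30 → 10 left.
Delta Co-op/T1: +10 of 20 at 15; pool empty.
Total = 30×45 + 29×45 + 26×45 + 23×15 + 17×30 + 15×10 = 4830.

4830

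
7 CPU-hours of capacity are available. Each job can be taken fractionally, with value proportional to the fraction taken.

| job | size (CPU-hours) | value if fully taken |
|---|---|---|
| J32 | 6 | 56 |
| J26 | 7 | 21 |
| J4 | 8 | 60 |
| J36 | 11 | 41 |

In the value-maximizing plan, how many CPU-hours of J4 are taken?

Rank by value-to-size ratio: J32 56/6≈9.33, J4 60/8≈7.5, J36 41/11≈3.73, J26 21/7≈3.
All 6 CPU-hours of J32 fit (value 56) → 1 remain.
Fill the last 1 CPU-hours with part of J4: 1/8 of it earns 7.5.

1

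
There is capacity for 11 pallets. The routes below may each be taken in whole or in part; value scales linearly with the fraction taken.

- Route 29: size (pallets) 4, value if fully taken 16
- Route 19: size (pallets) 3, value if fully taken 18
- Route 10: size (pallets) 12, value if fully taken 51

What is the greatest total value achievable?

52

Sort by value density: Route 19 18/3≈6, Route 10 51/12≈4.25, Route 29 16/4≈4.
All 3 pallets of Route 19 fit (value 18) — 8 remain.
8 pallets left: a 8/12 share of Route 10 gives 51×8/12 = 34.
Total value = 52.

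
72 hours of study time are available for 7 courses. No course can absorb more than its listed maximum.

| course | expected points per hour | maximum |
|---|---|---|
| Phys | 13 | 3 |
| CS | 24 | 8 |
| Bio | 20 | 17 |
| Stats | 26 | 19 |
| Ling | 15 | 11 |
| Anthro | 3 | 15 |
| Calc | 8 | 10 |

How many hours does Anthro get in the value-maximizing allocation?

Highest expected points per hour first: Stats 26 > CS 24 > Bio 20 > Ling 15 > Phys 13 > Calc 8 > Anthro 3.
Stats takes 19 to reach its cap of 19 ; 53 left.
CS takes 8 to reach its cap of 8 ; 45 left.
Bio takes 17 to reach its cap of 17 ; 28 left.
Give Ling 11 to hit its cap of 11 ; 17 left.
Phys: +3 to 3 (cap) ; 14 left.
Calc takes 10 to reach its cap of 10 ; 4 left.
Anthro has room for 15 but only 4 remain, so it gets 4.

4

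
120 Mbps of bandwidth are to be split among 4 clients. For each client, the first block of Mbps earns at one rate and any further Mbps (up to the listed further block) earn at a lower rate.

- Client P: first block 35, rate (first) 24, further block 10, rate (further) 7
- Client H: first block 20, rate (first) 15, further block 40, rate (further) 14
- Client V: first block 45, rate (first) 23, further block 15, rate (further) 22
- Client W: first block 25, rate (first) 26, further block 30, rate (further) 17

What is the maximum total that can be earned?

2855

Rank every tier by rate: Client W/first 26 > Client P/first 24 > Client V/first 23 > Client V/second 22 > Client W/second 17 > Client H/first 15 > Client H/second 14 > Client P/second 7.
Client W first at 26: fill all 25 → 95 left.
Client P first at 24: fill all 35 → 60 left.
Fill Client V first block (45 at 23) → 15 left.
Client V/second (22): +15 → 0 left.
Total = 26×25 + 24×35 + 23×45 + 22×15 = 2855.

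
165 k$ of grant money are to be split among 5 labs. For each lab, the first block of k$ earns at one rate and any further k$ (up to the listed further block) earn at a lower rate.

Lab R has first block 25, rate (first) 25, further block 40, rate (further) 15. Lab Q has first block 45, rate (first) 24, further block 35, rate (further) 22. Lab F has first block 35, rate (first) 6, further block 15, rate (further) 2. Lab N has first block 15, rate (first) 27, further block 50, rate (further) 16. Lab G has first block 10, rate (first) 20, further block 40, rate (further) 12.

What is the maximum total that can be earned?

3640

Treat each block as its own option and order by rate: Lab N/tier1 27 > Lab R/tier1 25 > Lab Q/tier1 24 > Lab Q/tier2 22 > Lab G/tier1 20 > Lab N/tier2 16 > Lab R/tier2 15 > Lab G/tier2 12 > Lab F/tier1 6 > Lab F/tier2 2.
Fill Lab N tier1 block (15 at 27) ; 150 left.
Lab R tier1 at 25: fill all 25 ; 125 left.
Lab Q/tier1 (24): +45 ; 80 left.
Lab Q tier2 at 22: fill all 35 ; 45 left.
Fill Lab G tier1 block (10 at 20) ; 35 left.
35 remain; put them into Lab N tier2 at 16.
Total = 27×15 + 25×25 + 24×45 + 22×35 + 20×10 + 16×35 = 3640.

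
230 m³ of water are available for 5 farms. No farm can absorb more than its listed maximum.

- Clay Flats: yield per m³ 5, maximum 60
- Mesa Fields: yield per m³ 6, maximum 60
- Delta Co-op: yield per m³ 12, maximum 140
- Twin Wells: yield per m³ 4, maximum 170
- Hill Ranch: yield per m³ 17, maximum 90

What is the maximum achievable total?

3210

Highest yield per m³ first: Hill Ranch 17 > Delta Co-op 12 > Mesa Fields 6 > Clay Flats 5 > Twin Wells 4.
Hill Ranch: +90 to 90 (cap) → 140 left.
Give Delta Co-op 140 to hit its cap of 140 → 0 left.
Total = 12×140 + 17×90 = 3210.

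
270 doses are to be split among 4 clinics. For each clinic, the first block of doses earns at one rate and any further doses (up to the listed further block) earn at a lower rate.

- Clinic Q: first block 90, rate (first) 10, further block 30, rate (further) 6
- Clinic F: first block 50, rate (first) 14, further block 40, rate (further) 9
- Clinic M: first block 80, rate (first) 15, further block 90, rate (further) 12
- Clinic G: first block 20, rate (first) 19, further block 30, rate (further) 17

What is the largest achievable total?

3870

Treat each block as its own option and order by rate: Clinic G/T1 19 > Clinic G/T2 17 > Clinic M/T1 15 > Clinic F/T1 14 > Clinic M/T2 12 > Clinic Q/T1 10 > Clinic F/T2 9 > Clinic Q/T2 6.
Fill Clinic G T1 block (20 at 19) → 250 left.
Fill Clinic G T2 block (30 at 17) → 220 left.
Clinic M T1 at 15: fill all 80 → 140 left.
Clinic F/T1 (14): +50 → 90 left.
Clinic M/T2 (12): +90 → 0 left.
Total = 19×20 + 17×30 + 15×80 + 14×50 + 12×90 = 3870.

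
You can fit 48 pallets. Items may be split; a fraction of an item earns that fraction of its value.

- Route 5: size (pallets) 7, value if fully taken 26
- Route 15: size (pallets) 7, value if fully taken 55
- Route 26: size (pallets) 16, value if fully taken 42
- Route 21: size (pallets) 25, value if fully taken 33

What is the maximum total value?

Best value per unit of size first: Route 15 55/7≈7.86, Route 5 26/7≈3.71, Route 26 42/16≈2.62, Route 21 33/25≈1.32.
Take all of Route 15 (7 pallets, value 55) ; 41 pallets left.
Route 5: take in full, 7 pallets for value 26 ; 34 left.
All 16 pallets of Route 26 fit (value 42) ; 18 remain.
18 pallets left: a 18/25 share of Route 21 gives 33×18/25 = 23.76.
Total value = 146.76.

146.76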